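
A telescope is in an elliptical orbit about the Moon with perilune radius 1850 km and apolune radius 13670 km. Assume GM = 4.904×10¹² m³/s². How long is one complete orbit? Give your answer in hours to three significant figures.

T ≈ 17.0 hours

Semi-major axis a = (r_p + r_a)/2 = (1850.0 + 13670)/2 = 7760.0 km = 7.760×10⁶ m.
By Kepler's third law T = 2π√(a³/μ) = 2π × 9.762×10³ = 6.133×10⁴ s.
= 17.04 hours.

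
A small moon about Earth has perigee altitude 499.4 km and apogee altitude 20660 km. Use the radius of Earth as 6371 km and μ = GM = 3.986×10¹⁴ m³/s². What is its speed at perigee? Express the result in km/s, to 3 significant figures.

r_p = 6371 + 499.4 = 6870.4 km = 6.8704×10⁶ m.
r_a = 6371 + 20660 = 27031 km = 2.7031×10⁷ m.
Semi-major axis a = (r_p + r_a)/2 = 16951 km = 1.695×10⁷ m.
Vis-viva: v² = μ(2/r − 1/a) = 3.986×10¹⁴ × (2.911×10⁻⁷ − 5.899×10⁻⁸) = 9.252×10⁷ m²/s².
v = 9619 m/s = 9.619 km/s.

v ≈ 9.62 km/s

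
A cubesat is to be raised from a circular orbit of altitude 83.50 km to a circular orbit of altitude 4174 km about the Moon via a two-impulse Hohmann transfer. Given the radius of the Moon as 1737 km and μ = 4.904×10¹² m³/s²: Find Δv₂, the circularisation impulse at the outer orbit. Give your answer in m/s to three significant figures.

Δv ≈ 286 m/s

r₁ = 1737 + 83.50 = 1820.5 km = 1.8205×10⁶ m.
r₂ = 1737 + 4174 = 5911.0 km = 5.9110×10⁶ m.
Transfer ellipse a_t = (r₁ + r₂)/2 = 3.866×10⁶ m.
At r₁: circular v_c1 = √(μ/r₁) = 1641 m/s; transfer-perilune v_p = √[μ(2/r₁ − 1/a_t)] = 2030 m/s.
At r₂: circular v_c2 = √(μ/r₂) = 910.8 m/s; transfer-apolune v_a = √[μ(2/r₂ − 1/a_t)] = 625.1 m/s.
Δv₂ = v_c2 − v_a = 285.8 m/s.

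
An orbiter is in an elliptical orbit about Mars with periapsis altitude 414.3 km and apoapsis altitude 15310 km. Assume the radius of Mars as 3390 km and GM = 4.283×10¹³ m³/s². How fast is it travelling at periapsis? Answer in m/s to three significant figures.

v ≈ 4330 m/s

r_p = 3390 + 414.3 = 3804.3 km = 3.8043×10⁶ m.
r_a = 3390 + 15310 = 18700 km = 1.8700×10⁷ m.
Semi-major axis a = (r_p + r_a)/2 = 11252 km = 1.125×10⁷ m.
Vis-viva: v² = μ(2/r − 1/a) = 4.283×10¹³ × (5.257×10⁻⁷ − 8.887×10⁻⁸) = 1.871×10⁷ m²/s².
v = 4326 m/s.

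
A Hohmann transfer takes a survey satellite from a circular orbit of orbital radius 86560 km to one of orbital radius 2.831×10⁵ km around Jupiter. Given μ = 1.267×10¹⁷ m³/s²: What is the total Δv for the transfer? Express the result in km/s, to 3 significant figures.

Δv_total ≈ 15.8 km/s

r₁ = 86560 km = 8.656×10⁷ m.
r₂ = 2.831×10⁵ km = 2.831×10⁸ m.
Transfer ellipse a_t = (r₁ + r₂)/2 = 1.848×10⁸ m.
At r₁: circular v_c1 = √(μ/r₁) = 38260 m/s; transfer-perijove v_p = √[μ(2/r₁ − 1/a_t)] = 47350 m/s.
Δv₁ = v_p − v_c1 = 9091 m/s.
At r₂: circular v_c2 = √(μ/r₂) = 21160 m/s; transfer-apojove v_a = √[μ(2/r₂ − 1/a_t)] = 14480 m/s.
Δv₂ = v_c2 − v_a = 6678 m/s.
Total Δv = Δv₁ + Δv₂ = 15770 m/s = 15.77 km/s.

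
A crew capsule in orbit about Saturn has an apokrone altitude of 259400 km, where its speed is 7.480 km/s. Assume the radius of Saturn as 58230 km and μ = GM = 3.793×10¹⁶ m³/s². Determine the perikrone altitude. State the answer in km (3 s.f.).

perikrone altitude ≈ 38900 km

r_a = 58230 + 259400 = 3.1763×10⁵ km = 3.176×10⁸ m.
Specific energy ε = v²/2 − μ/r = -9.144×10⁷ J/kg, so a = −μ/(2ε) = 2.074×10⁸ m.
The apsides satisfy r_p + r_a = 2a, so the perikrone radius is 2a − r_a = 9.718×10⁷ m = 97175 km.
Perikrone altitude = 97175 − 58230 = 38945 km.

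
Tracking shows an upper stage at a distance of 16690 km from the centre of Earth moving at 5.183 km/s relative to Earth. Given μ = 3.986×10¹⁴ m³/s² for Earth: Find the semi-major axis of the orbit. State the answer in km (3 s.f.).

a ≈ 19100 km

r = 1.669×10⁷ m.
Specific orbital energy ε = v²/2 − μ/r = (5183)²/2 − 3.986×10¹⁴/1.669×10⁷ = -1.045×10⁷ J/kg.
Since ε = −μ/(2a), a = −μ/(2ε) = 1.907×10⁷ m = 19070 km.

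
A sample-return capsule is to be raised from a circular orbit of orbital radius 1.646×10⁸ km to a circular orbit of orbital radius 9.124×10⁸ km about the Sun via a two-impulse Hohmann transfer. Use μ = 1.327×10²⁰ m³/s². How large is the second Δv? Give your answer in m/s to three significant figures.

Δv ≈ 5390 m/s

r₁ = 1.646×10⁸ km = 1.646×10¹¹ m.
r₂ = 9.124×10⁸ km = 9.124×10¹¹ m.
Transfer ellipse a_t = (r₁ + r₂)/2 = 5.385×10¹¹ m.
At r₁: circular v_c1 = √(μ/r₁) = 28390 m/s; transfer-perihelion v_p = √[μ(2/r₁ − 1/a_t)] = 36960 m/s.
At r₂: circular v_c2 = √(μ/r₂) = 12060 m/s; transfer-aphelion v_a = √[μ(2/r₂ − 1/a_t)] = 6668 m/s.
Δv₂ = v_c2 − v_a = 5392 m/s.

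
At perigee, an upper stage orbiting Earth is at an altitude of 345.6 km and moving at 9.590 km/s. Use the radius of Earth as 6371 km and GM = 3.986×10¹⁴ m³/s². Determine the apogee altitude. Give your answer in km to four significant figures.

r_p = 6371 + 345.6 = 6716.6 km = 6.717×10⁶ m.
Specific energy ε = v²/2 − μ/r = -1.336×10⁷ J/kg, so a = −μ/(2ε) = 1.492×10⁷ m.
The apsides satisfy r_p + r_a = 2a, so the apogee radius is 2a − r_p = 2.312×10⁷ m = 23115 km.
Apogee altitude = 23115 − 6371 = 16744 km.

apogee altitude ≈ 16740 km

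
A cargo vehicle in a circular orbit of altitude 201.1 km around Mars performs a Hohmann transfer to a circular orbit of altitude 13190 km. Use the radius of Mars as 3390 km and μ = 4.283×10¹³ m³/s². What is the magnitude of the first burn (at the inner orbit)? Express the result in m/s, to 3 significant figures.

Δv ≈ 974 m/s

r₁ = 3390 + 201.1 = 3591.1 km = 3.5911×10⁶ m.
r₂ = 3390 + 13190 = 16580 km = 1.6580×10⁷ m.
Transfer ellipse a_t = (r₁ + r₂)/2 = 1.009×10⁷ m.
At r₁: circular v_c1 = √(μ/r₁) = 3454 m/s; transfer-periapsis v_p = √[μ(2/r₁ − 1/a_t)] = 4428 m/s.
Δv₁ = v_p − v_c1 = 974.4 m/s.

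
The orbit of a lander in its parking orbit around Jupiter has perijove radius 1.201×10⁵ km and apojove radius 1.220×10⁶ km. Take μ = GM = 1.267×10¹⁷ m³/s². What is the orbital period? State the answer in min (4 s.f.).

T ≈ 5103 min

Semi-major axis a = (r_p + r_a)/2 = (1.2010×10⁵ + 1.2200×10⁶)/2 = 6.7005×10⁵ km = 6.700×10⁸ m.
By Kepler's third law T = 2π√(a³/μ) = 2π × 4.873×10⁴ = 3.062×10⁵ s.
= 5103 min.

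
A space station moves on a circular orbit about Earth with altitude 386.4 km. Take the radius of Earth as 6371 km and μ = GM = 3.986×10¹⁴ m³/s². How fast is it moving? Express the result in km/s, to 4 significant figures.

v ≈ 7.680 km/s

r = 6371 + 386.4 = 6757.4 km = 6.7574×10⁶ m.
For a circular orbit v = √(μ/r) = √(3.986×10¹⁴ / 6.757×10⁶) = √(5.899×10⁷) = 7680 m/s.
That is 7.680 km/s.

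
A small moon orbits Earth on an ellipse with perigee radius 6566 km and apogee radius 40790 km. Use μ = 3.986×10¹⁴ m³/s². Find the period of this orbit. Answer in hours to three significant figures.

Semi-major axis a = (r_p + r_a)/2 = (6566.0 + 40790)/2 = 23678 km = 2.368×10⁷ m.
By Kepler's third law T = 2π√(a³/μ) = 2π × 5.771×10³ = 3.626×10⁴ s.
= 10.07 hours.

T ≈ 10.1 hours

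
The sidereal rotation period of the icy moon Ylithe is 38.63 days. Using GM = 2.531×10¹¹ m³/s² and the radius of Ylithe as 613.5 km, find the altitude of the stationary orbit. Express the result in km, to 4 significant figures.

T = 38.63 days = 3.338×10⁶ s.
A synchronous orbit has period T, so by Kepler's third law a = (μT²/4π²)^(1/3).
μT²/4π² = 2.531×10¹¹ × (3.338×10⁶)² / 39.48 = 7.142×10²² m³.
a = 4.149×10⁷ m = 41489 km.
Altitude h = a − R = 41489 − 613.5 = 40876 km.

h_sync ≈ 40880 km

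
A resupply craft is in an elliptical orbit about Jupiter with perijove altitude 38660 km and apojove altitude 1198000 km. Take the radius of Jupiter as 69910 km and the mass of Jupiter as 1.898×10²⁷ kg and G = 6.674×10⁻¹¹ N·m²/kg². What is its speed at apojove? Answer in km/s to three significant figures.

v ≈ 3.97 km/s

μ = GM = 6.674×10⁻¹¹ × 1.898×10²⁷ = 1.267×10¹⁷ m³/s².
r_p = 69910 + 38660 = 108570 km = 1.0857×10⁸ m.
r_a = 69910 + 1198000 = 1267900 km = 1.2679×10⁹ m.
Semi-major axis a = (r_p + r_a)/2 = 6.8824×10⁵ km = 6.882×10⁸ m.
Vis-viva: v² = μ(2/r − 1/a) = 1.267×10¹⁷ × (1.577×10⁻⁹ − 1.453×10⁻⁹) = 1.576×10⁷ m²/s².
v = 3970 m/s = 3.970 km/s.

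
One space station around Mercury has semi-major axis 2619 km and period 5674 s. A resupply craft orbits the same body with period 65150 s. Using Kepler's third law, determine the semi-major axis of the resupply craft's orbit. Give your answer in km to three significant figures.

a₂ ≈ 13300 km

Kepler's third law: a³ ∝ T², so a₂ = a₁ (T₂/T₁)^(2/3).
T₂/T₁ = 11.48, (T₂/T₁)^(2/3) = 5.090.
a₂ = 2619 × 5.090 = 13330 km.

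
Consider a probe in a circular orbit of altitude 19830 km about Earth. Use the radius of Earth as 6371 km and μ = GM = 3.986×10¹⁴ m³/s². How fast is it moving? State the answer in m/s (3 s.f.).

v ≈ 3900 m/s

r = 6371 + 19830 = 26201 km = 2.6201×10⁷ m.
For a circular orbit v = √(μ/r) = √(3.986×10¹⁴ / 2.620×10⁷) = √(1.521×10⁷) = 3900 m/s.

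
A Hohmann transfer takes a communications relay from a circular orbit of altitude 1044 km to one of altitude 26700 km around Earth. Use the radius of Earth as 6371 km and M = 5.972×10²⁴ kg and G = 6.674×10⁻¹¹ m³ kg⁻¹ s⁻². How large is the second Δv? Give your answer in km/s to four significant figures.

Δv ≈ 1.370 km/s

μ = GM = 6.674×10⁻¹¹ × 5.972×10²⁴ = 3.986×10¹⁴ m³/s².
r₁ = 6371 + 1044 = 7415.0 km = 7.4150×10⁶ m.
r₂ = 6371 + 26700 = 33071 km = 3.3071×10⁷ m.
Transfer ellipse a_t = (r₁ + r₂)/2 = 2.024×10⁷ m.
At r₁: circular v_c1 = √(μ/r₁) = 7332 m/s; transfer-perigee v_p = √[μ(2/r₁ − 1/a_t)] = 9371 m/s.
At r₂: circular v_c2 = √(μ/r₂) = 3472 m/s; transfer-apogee v_a = √[μ(2/r₂ − 1/a_t)] = 2101 m/s.
Δv₂ = v_c2 − v_a = 1370 m/s.
= 1.370 km/s.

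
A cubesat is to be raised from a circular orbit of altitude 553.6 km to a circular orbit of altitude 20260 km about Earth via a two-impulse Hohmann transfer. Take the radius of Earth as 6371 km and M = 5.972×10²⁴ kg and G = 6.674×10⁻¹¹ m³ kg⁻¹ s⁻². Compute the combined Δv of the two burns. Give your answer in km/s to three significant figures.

Δv_total ≈ 3.35 km/s

μ = GM = 6.674×10⁻¹¹ × 5.972×10²⁴ = 3.986×10¹⁴ m³/s².
r₁ = 6371 + 553.6 = 6924.6 km = 6.9246×10⁶ m.
r₂ = 6371 + 20260 = 26631 km = 2.6631×10⁷ m.
Transfer ellipse a_t = (r₁ + r₂)/2 = 1.678×10⁷ m.
At r₁: circular v_c1 = √(μ/r₁) = 7587 m/s; transfer-perigee v_p = √[μ(2/r₁ − 1/a_t)] = 9558 m/s.
Δv₁ = v_p − v_c1 = 1972 m/s.
At r₂: circular v_c2 = √(μ/r₂) = 3869 m/s; transfer-apogee v_a = √[μ(2/r₂ − 1/a_t)] = 2485 m/s.
Δv₂ = v_c2 − v_a = 1383 m/s.
Total Δv = Δv₁ + Δv₂ = 3355 m/s = 3.355 km/s.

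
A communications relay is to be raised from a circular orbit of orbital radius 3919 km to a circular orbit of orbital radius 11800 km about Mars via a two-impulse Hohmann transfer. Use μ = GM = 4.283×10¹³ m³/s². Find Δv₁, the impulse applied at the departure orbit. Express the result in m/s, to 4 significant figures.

r₁ = 3919 km = 3.919×10⁶ m.
r₂ = 11800 km = 1.180×10⁷ m.
Transfer ellipse a_t = (r₁ + r₂)/2 = 7.860×10⁶ m.
At r₁: circular v_c1 = √(μ/r₁) = 3306 m/s; transfer-periapsis v_p = √[μ(2/r₁ − 1/a_t)] = 4051 m/s.
Δv₁ = v_p − v_c1 = 744.8 m/s.

Δv ≈ 744.8 m/s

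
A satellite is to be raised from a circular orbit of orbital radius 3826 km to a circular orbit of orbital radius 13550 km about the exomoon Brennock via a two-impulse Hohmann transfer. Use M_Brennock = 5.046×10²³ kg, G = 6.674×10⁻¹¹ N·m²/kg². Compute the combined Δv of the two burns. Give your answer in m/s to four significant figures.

μ = GM = 6.674×10⁻¹¹ × 5.046×10²³ = 3.368×10¹³ m³/s².
r₁ = 3826 km = 3.826×10⁶ m.
r₂ = 13550 km = 1.355×10⁷ m.
Transfer ellipse a_t = (r₁ + r₂)/2 = 8.688×10⁶ m.
At r₁: circular v_c1 = √(μ/r₁) = 2967 m/s; transfer-periapsis v_p = √[μ(2/r₁ − 1/a_t)] = 3705 m/s.
Δv₁ = v_p − v_c1 = 738.3 m/s.
At r₂: circular v_c2 = √(μ/r₂) = 1577 m/s; transfer-apoapsis v_a = √[μ(2/r₂ − 1/a_t)] = 1046 m/s.
Δv₂ = v_c2 − v_a = 530.3 m/s.
Total Δv = Δv₁ + Δv₂ = 1269 m/s.

Δv_total ≈ 1269 m/s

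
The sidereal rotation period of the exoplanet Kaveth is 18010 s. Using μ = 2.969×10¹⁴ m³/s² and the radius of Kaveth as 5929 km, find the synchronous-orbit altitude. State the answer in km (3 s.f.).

h_sync ≈ 7530 km

A synchronous orbit has period T, so by Kepler's third law a = (μT²/4π²)^(1/3).
μT²/4π² = 2.969×10¹⁴ × (1.801×10⁴)² / 39.48 = 2.439×10²¹ m³.
a = 1.346×10⁷ m = 13461 km.
Altitude h = a − R = 13461 − 5929 = 7532.5 km.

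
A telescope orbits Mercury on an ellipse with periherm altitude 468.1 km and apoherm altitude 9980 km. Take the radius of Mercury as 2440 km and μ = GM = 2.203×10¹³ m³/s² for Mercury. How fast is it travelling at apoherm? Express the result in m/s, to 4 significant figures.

v ≈ 820.4 m/s

r_p = 2440 + 468.1 = 2908.1 km = 2.9081×10⁶ m.
r_a = 2440 + 9980 = 12420 km = 1.2420×10⁷ m.
Semi-major axis a = (r_p + r_a)/2 = 7664.1 km = 7.664×10⁶ m.
Vis-viva: v² = μ(2/r − 1/a) = 2.203×10¹³ × (1.610×10⁻⁷ − 1.305×10⁻⁷) = 6.730×10⁵ m²/s².
v = 820.4 m/s.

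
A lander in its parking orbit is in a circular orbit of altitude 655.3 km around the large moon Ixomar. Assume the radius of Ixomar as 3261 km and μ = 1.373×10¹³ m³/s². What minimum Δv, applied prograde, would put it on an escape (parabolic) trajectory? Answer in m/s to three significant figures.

Δv ≈ 776 m/s

r = 3261 + 655.3 = 3916.3 km = 3.9163×10⁶ m.
Circular speed v_c = √(μ/r) = 1872 m/s.
Escape speed v_esc = √(2μ/r) = √2 × v_c = 2648 m/s.
Δv = v_esc − v_c = 775.6 m/s.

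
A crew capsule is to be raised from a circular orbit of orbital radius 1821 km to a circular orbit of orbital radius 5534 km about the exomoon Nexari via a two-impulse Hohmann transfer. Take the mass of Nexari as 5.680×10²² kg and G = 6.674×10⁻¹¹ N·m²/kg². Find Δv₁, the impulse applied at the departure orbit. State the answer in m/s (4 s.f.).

μ = GM = 6.674×10⁻¹¹ × 5.680×10²² = 3.791×10¹² m³/s².
r₁ = 1821 km = 1.821×10⁶ m.
r₂ = 5534 km = 5.534×10⁶ m.
Transfer ellipse a_t = (r₁ + r₂)/2 = 3.678×10⁶ m.
At r₁: circular v_c1 = √(μ/r₁) = 1443 m/s; transfer-periapsis v_p = √[μ(2/r₁ − 1/a_t)] = 1770 m/s.
Δv₁ = v_p − v_c1 = 327.1 m/s.

Δv ≈ 327.1 m/s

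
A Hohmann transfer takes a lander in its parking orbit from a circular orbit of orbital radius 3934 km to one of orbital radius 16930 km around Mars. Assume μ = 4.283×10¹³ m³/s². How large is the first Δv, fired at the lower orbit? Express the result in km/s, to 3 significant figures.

r₁ = 3934 km = 3.934×10⁶ m.
r₂ = 16930 km = 1.693×10⁷ m.
Transfer ellipse a_t = (r₁ + r₂)/2 = 1.043×10⁷ m.
At r₁: circular v_c1 = √(μ/r₁) = 3300 m/s; transfer-periapsis v_p = √[μ(2/r₁ − 1/a_t)] = 4203 m/s.
Δv₁ = v_p − v_c1 = 903.8 m/s.
= 0.9038 km/s.

Δv ≈ 0.904 km/s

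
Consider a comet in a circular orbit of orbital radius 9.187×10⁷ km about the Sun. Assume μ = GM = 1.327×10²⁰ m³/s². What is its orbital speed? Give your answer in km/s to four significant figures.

v ≈ 38.01 km/s

r = 9.187×10⁷ km = 9.187×10¹⁰ m.
For a circular orbit v = √(μ/r) = √(1.327×10²⁰ / 9.187×10¹⁰) = √(1.444×10⁹) = 38010 m/s.
That is 38.01 km/s.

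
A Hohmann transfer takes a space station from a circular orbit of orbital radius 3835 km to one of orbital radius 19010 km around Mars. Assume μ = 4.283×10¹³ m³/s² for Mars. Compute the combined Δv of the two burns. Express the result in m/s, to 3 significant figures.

r₁ = 3835 km = 3.835×10⁶ m.
r₂ = 19010 km = 1.901×10⁷ m.
Transfer ellipse a_t = (r₁ + r₂)/2 = 1.142×10⁷ m.
At r₁: circular v_c1 = √(μ/r₁) = 3342 m/s; transfer-periapsis v_p = √[μ(2/r₁ − 1/a_t)] = 4311 m/s.
Δv₁ = v_p − v_c1 = 969.4 m/s.
At r₂: circular v_c2 = √(μ/r₂) = 1501 m/s; transfer-apoapsis v_a = √[μ(2/r₂ − 1/a_t)] = 869.7 m/s.
Δv₂ = v_c2 − v_a = 631.3 m/s.
Total Δv = Δv₁ + Δv₂ = 1601 m/s.

Δv_total ≈ 1600 m/s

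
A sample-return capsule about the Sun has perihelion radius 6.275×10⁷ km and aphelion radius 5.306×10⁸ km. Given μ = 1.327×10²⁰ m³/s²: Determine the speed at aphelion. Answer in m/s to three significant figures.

Semi-major axis a = (r_p + r_a)/2 = 2.9668×10⁸ km = 2.967×10¹¹ m.
Vis-viva: v² = μ(2/r − 1/a) = 1.327×10²⁰ × (3.769×10⁻¹² − 3.371×10⁻¹²) = 5.290×10⁷ m²/s².
v = 7273 m/s.

v ≈ 7270 m/s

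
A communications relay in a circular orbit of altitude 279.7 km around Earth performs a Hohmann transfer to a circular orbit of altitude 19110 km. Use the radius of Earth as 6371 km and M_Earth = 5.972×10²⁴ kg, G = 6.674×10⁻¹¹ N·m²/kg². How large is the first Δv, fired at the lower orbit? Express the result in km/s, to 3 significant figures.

Δv ≈ 2.01 km/s

μ = GM = 6.674×10⁻¹¹ × 5.972×10²⁴ = 3.986×10¹⁴ m³/s².
r₁ = 6371 + 279.7 = 6650.7 km = 6.6507×10⁶ m.
r₂ = 6371 + 19110 = 25481 km = 2.5481×10⁷ m.
Transfer ellipse a_t = (r₁ + r₂)/2 = 1.607×10⁷ m.
At r₁: circular v_c1 = √(μ/r₁) = 7741 m/s; transfer-perigee v_p = √[μ(2/r₁ − 1/a_t)] = 9749 m/s.
Δv₁ = v_p − v_c1 = 2008 m/s.
= 2.008 km/s.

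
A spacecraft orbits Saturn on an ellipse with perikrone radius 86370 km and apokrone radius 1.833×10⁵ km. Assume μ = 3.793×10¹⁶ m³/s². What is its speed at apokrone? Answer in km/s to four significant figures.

v ≈ 11.51 km/s

Semi-major axis a = (r_p + r_a)/2 = 1.3484×10⁵ km = 1.348×10⁸ m.
Vis-viva: v² = μ(2/r − 1/a) = 3.793×10¹⁶ × (1.091×10⁻⁸ − 7.416×10⁻⁹) = 1.326×10⁸ m²/s².
v = 11510 m/s = 11.51 km/s.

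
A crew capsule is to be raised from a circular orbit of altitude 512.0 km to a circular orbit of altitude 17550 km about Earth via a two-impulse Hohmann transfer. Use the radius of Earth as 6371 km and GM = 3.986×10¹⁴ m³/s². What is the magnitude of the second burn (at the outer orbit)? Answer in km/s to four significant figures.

Δv ≈ 1.353 km/s

r₁ = 6371 + 512.0 = 6883.0 km = 6.8830×10⁶ m.
r₂ = 6371 + 17550 = 23921 km = 2.3921×10⁷ m.
Transfer ellipse a_t = (r₁ + r₂)/2 = 1.540×10⁷ m.
At r₁: circular v_c1 = √(μ/r₁) = 7610 m/s; transfer-perigee v_p = √[μ(2/r₁ − 1/a_t)] = 9484 m/s.
At r₂: circular v_c2 = √(μ/r₂) = 4082 m/s; transfer-apogee v_a = √[μ(2/r₂ − 1/a_t)] = 2729 m/s.
Δv₂ = v_c2 − v_a = 1353 m/s.
= 1.353 km/s.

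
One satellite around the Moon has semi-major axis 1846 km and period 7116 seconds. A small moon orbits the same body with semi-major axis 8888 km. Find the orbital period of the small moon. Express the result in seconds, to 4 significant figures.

T₂ ≈ 75180 seconds

Kepler's third law: T² ∝ a³, so T₂ = T₁ (a₂/a₁)^(3/2).
a₂/a₁ = 4.815, (a₂/a₁)^(3/2) = 10.56.
T₂ = 7116 × 10.56 = 75180 seconds.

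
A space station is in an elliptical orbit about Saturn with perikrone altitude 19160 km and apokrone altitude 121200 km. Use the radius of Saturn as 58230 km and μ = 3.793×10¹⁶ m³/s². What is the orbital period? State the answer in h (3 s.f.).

T ≈ 13.0 h

r_p = 58230 + 19160 = 77390 km = 7.7390×10⁷ m.
r_a = 58230 + 121200 = 179430 km = 1.7943×10⁸ m.
Semi-major axis a = (r_p + r_a)/2 = (77390 + 1.7943×10⁵)/2 = 1.2841×10⁵ km = 1.284×10⁸ m.
By Kepler's third law T = 2π√(a³/μ) = 2π × 7.471×10³ = 4.694×10⁴ s.
= 13.04 h.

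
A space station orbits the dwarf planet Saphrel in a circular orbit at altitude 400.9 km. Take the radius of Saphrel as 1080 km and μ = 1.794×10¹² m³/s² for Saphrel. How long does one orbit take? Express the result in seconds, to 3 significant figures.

T ≈ 8450 seconds

r = 1080 + 400.9 = 1480.9 km = 1.4809×10⁶ m.
Kepler's third law: T = 2π√(r³/μ) = 2π√((1.481×10⁶)³ / 1.794×10¹²).
r³/μ = 1.810×10⁶ s², so T = 2π × 1.345×10³ = 8.454×10³ s.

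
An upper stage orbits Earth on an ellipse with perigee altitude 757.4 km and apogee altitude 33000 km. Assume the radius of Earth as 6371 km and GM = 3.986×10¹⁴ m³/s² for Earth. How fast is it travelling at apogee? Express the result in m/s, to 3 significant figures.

v ≈ 1760 m/s

r_p = 6371 + 757.4 = 7128.4 km = 7.1284×10⁶ m.
r_a = 6371 + 33000 = 39371 km = 3.9371×10⁷ m.
Semi-major axis a = (r_p + r_a)/2 = 23250 km = 2.325×10⁷ m.
Vis-viva: v² = μ(2/r − 1/a) = 3.986×10¹⁴ × (5.080×10⁻⁸ − 4.301×10⁻⁸) = 3.104×10⁶ m²/s².
v = 1762 m/s.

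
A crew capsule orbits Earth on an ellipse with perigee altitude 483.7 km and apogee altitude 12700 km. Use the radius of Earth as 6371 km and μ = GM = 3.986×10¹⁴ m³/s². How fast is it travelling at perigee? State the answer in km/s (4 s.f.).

r_p = 6371 + 483.7 = 6854.7 km = 6.8547×10⁶ m.
r_a = 6371 + 12700 = 19071 km = 1.9071×10⁷ m.
Semi-major axis a = (r_p + r_a)/2 = 12963 km = 1.296×10⁷ m.
Vis-viva: v² = μ(2/r − 1/a) = 3.986×10¹⁴ × (2.918×10⁻⁷ − 7.714×10⁻⁸) = 8.555×10⁷ m²/s².
v = 9249 m/s = 9.249 km/s.

v ≈ 9.249 km/s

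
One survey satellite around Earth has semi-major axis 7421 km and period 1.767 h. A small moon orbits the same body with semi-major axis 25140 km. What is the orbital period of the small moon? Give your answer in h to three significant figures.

T₂ ≈ 11.0 h

Kepler's third law: T² ∝ a³, so T₂ = T₁ (a₂/a₁)^(3/2).
a₂/a₁ = 3.388, (a₂/a₁)^(3/2) = 6.235.
T₂ = 1.767 × 6.235 = 11.02 h.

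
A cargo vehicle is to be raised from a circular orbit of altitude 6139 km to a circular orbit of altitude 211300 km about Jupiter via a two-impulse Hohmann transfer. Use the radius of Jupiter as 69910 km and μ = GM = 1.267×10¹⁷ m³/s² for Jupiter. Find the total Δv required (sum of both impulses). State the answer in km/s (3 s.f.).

r₁ = 69910 + 6139 = 76049 km = 7.6049×10⁷ m.
r₂ = 69910 + 211300 = 281210 km = 2.8121×10⁸ m.
Transfer ellipse a_t = (r₁ + r₂)/2 = 1.786×10⁸ m.
At r₁: circular v_c1 = √(μ/r₁) = 40820 m/s; transfer-perijove v_p = √[μ(2/r₁ − 1/a_t)] = 51210 m/s.
Δv₁ = v_p − v_c1 = 10400 m/s.
At r₂: circular v_c2 = √(μ/r₂) = 21230 m/s; transfer-apojove v_a = √[μ(2/r₂ − 1/a_t)] = 13850 m/s.
Δv₂ = v_c2 − v_a = 7376 m/s.
Total Δv = Δv₁ + Δv₂ = 17770 m/s = 17.77 km/s.

Δv_total ≈ 17.8 km/s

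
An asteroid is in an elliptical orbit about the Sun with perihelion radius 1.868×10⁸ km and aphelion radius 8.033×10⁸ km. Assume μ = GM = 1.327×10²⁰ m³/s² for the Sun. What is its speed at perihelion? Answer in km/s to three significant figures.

v ≈ 34.0 km/s

Semi-major axis a = (r_p + r_a)/2 = 4.9505×10⁸ km = 4.950×10¹¹ m.
Vis-viva: v² = μ(2/r − 1/a) = 1.327×10²⁰ × (1.071×10⁻¹¹ − 2.020×10⁻¹²) = 1.153×10⁹ m²/s².
v = 33950 m/s = 33.95 km/s.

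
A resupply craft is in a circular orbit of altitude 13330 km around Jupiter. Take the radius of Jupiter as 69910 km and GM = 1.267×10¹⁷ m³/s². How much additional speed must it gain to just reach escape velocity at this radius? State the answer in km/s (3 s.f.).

r = 69910 + 13330 = 83240 km = 8.3240×10⁷ m.
Circular speed v_c = √(μ/r) = 39010 m/s.
Escape speed v_esc = √(2μ/r) = √2 × v_c = 55170 m/s.
Δv = v_esc − v_c = 16160 m/s = 16.16 km/s.

Δv ≈ 16.2 km/s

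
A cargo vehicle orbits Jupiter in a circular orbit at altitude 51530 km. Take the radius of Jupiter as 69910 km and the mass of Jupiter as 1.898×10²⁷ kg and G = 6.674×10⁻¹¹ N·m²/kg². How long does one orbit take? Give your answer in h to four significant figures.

T ≈ 6.563 h

μ = GM = 6.674×10⁻¹¹ × 1.898×10²⁷ = 1.267×10¹⁷ m³/s².
r = 69910 + 51530 = 121440 km = 1.2144×10⁸ m.
Kepler's third law: T = 2π√(r³/μ) = 2π√((1.214×10⁸)³ / 1.267×10¹⁷).
r³/μ = 1.414×10⁷ s², so T = 2π × 3.760×10³ = 2.363×10⁴ s.
Converting: 2.363×10⁴ s ÷ 3600 = 6.563 h.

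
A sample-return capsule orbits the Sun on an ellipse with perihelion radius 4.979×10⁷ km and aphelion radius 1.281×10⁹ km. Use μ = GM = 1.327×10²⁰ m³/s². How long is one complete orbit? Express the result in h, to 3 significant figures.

T ≈ 82200 h

Semi-major axis a = (r_p + r_a)/2 = (4.9790×10⁷ + 1.2810×10⁹)/2 = 6.6540×10⁸ km = 6.654×10¹¹ m.
By Kepler's third law T = 2π√(a³/μ) = 2π × 4.712×10⁷ = 2.960×10⁸ s.
= 82240 h.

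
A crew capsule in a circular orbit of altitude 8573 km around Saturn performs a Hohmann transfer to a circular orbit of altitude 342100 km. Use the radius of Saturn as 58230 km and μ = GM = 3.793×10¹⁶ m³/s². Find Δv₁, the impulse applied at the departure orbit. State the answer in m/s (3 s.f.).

Δv ≈ 7370 m/s

r₁ = 58230 + 8573 = 66803 km = 6.6803×10⁷ m.
r₂ = 58230 + 342100 = 400330 km = 4.0033×10⁸ m.
Transfer ellipse a_t = (r₁ + r₂)/2 = 2.336×10⁸ m.
At r₁: circular v_c1 = √(μ/r₁) = 23830 m/s; transfer-perikrone v_p = √[μ(2/r₁ − 1/a_t)] = 31200 m/s.
Δv₁ = v_p − v_c1 = 7368 m/s.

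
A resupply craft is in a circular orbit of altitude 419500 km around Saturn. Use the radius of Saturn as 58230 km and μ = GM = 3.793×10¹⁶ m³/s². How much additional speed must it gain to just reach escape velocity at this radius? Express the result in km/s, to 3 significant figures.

Δv ≈ 3.69 km/s

r = 58230 + 419500 = 477730 km = 4.7773×10⁸ m.
Circular speed v_c = √(μ/r) = 8910 m/s.
Escape speed v_esc = √(2μ/r) = √2 × v_c = 12600 m/s.
Δv = v_esc − v_c = 3691 m/s = 3.691 km/s.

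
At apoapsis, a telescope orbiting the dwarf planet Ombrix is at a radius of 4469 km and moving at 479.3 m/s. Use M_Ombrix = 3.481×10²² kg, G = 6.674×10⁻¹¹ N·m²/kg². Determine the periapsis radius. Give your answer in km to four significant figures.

μ = GM = 6.674×10⁻¹¹ × 3.481×10²² = 2.323×10¹² m³/s².
r_a = 4.469×10⁶ m.
Specific energy ε = v²/2 − μ/r = -4.050×10⁵ J/kg, so a = −μ/(2ε) = 2.868×10⁶ m.
The apsides satisfy r_p + r_a = 2a, so the periapsis radius is 2a − r_a = 1.268×10⁶ m = 1267.5 km.

periapsis radius ≈ 1268 km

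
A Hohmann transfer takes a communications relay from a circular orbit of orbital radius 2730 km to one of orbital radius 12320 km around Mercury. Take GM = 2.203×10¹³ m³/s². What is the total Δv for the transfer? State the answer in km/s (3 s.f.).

r₁ = 2730 km = 2.730×10⁶ m.
r₂ = 12320 km = 1.232×10⁷ m.
Transfer ellipse a_t = (r₁ + r₂)/2 = 7.525×10⁶ m.
At r₁: circular v_c1 = √(μ/r₁) = 2841 m/s; transfer-periherm v_p = √[μ(2/r₁ − 1/a_t)] = 3635 m/s.
Δv₁ = v_p − v_c1 = 794.1 m/s.
At r₂: circular v_c2 = √(μ/r₂) = 1337 m/s; transfer-apoherm v_a = √[μ(2/r₂ − 1/a_t)] = 805.4 m/s.
Δv₂ = v_c2 − v_a = 531.8 m/s.
Total Δv = Δv₁ + Δv₂ = 1326 m/s = 1.326 km/s.

Δv_total ≈ 1.33 km/s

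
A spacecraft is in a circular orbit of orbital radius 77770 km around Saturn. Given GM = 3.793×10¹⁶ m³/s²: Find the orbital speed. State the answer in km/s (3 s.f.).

r = 77770 km = 7.777×10⁷ m.
For a circular orbit v = √(μ/r) = √(3.793×10¹⁶ / 7.777×10⁷) = √(4.877×10⁸) = 22080 m/s.
That is 22.08 km/s.

v ≈ 22.1 km/s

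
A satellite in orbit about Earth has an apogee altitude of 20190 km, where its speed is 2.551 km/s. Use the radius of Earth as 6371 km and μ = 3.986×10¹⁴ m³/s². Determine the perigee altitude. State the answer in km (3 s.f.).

r_a = 6371 + 20190 = 26561 km = 2.656×10⁷ m.
Specific energy ε = v²/2 − μ/r = -1.175×10⁷ J/kg, so a = −μ/(2ε) = 1.696×10⁷ m.
The apsides satisfy r_p + r_a = 2a, so the perigee radius is 2a − r_a = 7.353×10⁶ m = 7353.3 km.
Perigee altitude = 7353.3 − 6371 = 982.27 km.

perigee altitude ≈ 982 km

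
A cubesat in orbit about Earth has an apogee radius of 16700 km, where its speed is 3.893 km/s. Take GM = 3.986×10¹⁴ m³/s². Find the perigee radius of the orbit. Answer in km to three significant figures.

r_a = 1.670×10⁷ m.
Specific energy ε = v²/2 − μ/r = -1.629×10⁷ J/kg, so a = −μ/(2ε) = 1.223×10⁷ m.
The apsides satisfy r_p + r_a = 2a, so the perigee radius is 2a − r_a = 7.768×10⁶ m = 7768.2 km.

perigee radius ≈ 7770 km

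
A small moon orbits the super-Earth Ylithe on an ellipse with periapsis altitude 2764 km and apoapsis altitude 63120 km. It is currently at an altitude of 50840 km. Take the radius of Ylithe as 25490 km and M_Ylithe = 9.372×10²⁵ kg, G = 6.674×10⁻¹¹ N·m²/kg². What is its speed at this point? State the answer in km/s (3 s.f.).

μ = GM = 6.674×10⁻¹¹ × 9.372×10²⁵ = 6.255×10¹⁵ m³/s².
r_p = 25490 + 2764 = 28254 km = 2.8254×10⁷ m.
r_a = 25490 + 63120 = 88610 km = 8.8610×10⁷ m.
r = 25490 + 50840 = 76330 km = 7.633×10⁷ m.
Semi-major axis a = (r_p + r_a)/2 = 58432 km = 5.843×10⁷ m.
Vis-viva: v² = μ(2/r − 1/a) = 6.255×10¹⁵ × (2.620×10⁻⁸ − 1.711×10⁻⁸) = 5.684×10⁷ m²/s².
v = 7540 m/s = 7.540 km/s.

v ≈ 7.54 km/s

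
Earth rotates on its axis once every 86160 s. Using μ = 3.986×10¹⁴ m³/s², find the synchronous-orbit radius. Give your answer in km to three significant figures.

A synchronous orbit has period T, so by Kepler's third law a = (μT²/4π²)^(1/3).
μT²/4π² = 3.986×10¹⁴ × (8.616×10⁴)² / 39.48 = 7.495×10²² m³.
a = 4.216×10⁷ m = 42163 km.

r_sync ≈ 42200 km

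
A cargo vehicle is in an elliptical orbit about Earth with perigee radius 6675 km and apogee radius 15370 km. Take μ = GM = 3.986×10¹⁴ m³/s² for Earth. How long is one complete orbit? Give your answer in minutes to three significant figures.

T ≈ 192 minutes

Semi-major axis a = (r_p + r_a)/2 = (6675.0 + 15370)/2 = 11022 km = 1.102×10⁷ m.
By Kepler's third law T = 2π√(a³/μ) = 2π × 1.833×10³ = 1.152×10⁴ s.
= 191.9 minutes.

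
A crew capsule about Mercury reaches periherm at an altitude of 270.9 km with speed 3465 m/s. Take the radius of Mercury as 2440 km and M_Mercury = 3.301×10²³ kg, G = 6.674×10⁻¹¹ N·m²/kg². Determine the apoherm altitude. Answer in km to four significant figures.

apoherm altitude ≈ 5223 km

μ = GM = 6.674×10⁻¹¹ × 3.301×10²³ = 2.203×10¹³ m³/s².
r_p = 2440 + 270.9 = 2710.9 km = 2.711×10⁶ m.
Specific energy ε = v²/2 − μ/r = -2.124×10⁶ J/kg, so a = −μ/(2ε) = 5.187×10⁶ m.
The apsides satisfy r_p + r_a = 2a, so the apoherm radius is 2a − r_p = 7.663×10⁶ m = 7663.1 km.
Apoherm altitude = 7663.1 − 2440 = 5223.1 km.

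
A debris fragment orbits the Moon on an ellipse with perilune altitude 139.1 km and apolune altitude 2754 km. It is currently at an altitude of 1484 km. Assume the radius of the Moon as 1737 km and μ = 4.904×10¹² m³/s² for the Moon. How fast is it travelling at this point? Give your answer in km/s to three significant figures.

v ≈ 1.23 km/s

r_p = 1737 + 139.1 = 1876.1 km = 1.8761×10⁶ m.
r_a = 1737 + 2754 = 4491.0 km = 4.4910×10⁶ m.
r = 1737 + 1484 = 3221.0 km = 3.221×10⁶ m.
Semi-major axis a = (r_p + r_a)/2 = 3183.6 km = 3.184×10⁶ m.
Vis-viva: v² = μ(2/r − 1/a) = 4.904×10¹² × (6.209×10⁻⁷ − 3.141×10⁻⁷) = 1.505×10⁶ m²/s².
v = 1227 m/s = 1.227 km/s.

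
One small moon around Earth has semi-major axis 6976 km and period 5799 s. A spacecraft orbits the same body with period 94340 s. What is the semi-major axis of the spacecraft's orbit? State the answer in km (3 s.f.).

Kepler's third law: a³ ∝ T², so a₂ = a₁ (T₂/T₁)^(2/3).
T₂/T₁ = 16.27, (T₂/T₁)^(2/3) = 6.420.
a₂ = 6976 × 6.420 = 44790 km.

a₂ ≈ 44800 km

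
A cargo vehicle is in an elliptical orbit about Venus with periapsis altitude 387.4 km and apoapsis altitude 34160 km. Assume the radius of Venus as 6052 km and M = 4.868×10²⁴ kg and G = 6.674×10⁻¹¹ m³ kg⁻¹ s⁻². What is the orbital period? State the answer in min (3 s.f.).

μ = GM = 6.674×10⁻¹¹ × 4.868×10²⁴ = 3.249×10¹⁴ m³/s².
r_p = 6052 + 387.4 = 6439.4 km = 6.4394×10⁶ m.
r_a = 6052 + 34160 = 40212 km = 4.0212×10⁷ m.
Semi-major axis a = (r_p + r_a)/2 = (6439.4 + 40212)/2 = 23326 km = 2.333×10⁷ m.
By Kepler's third law T = 2π√(a³/μ) = 2π × 6.250×10³ = 3.927×10⁴ s.
= 654.5 min.

T ≈ 655 min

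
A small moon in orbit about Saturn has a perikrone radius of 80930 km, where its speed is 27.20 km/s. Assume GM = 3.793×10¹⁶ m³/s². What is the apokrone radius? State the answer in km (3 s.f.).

apokrone radius ≈ 3.03×10⁵ km

r_p = 8.093×10⁷ m.
Specific energy ε = v²/2 − μ/r = -9.876×10⁷ J/kg, so a = −μ/(2ε) = 1.920×10⁸ m.
The apsides satisfy r_p + r_a = 2a, so the apokrone radius is 2a − r_p = 3.031×10⁸ m = 3.0315×10⁵ km.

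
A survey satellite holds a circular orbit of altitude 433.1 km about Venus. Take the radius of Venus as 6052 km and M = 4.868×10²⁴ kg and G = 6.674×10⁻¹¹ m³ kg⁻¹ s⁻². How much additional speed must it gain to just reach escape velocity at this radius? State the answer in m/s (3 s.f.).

μ = GM = 6.674×10⁻¹¹ × 4.868×10²⁴ = 3.249×10¹⁴ m³/s².
r = 6052 + 433.1 = 6485.1 km = 6.4851×10⁶ m.
Circular speed v_c = √(μ/r) = 7078 m/s.
Escape speed v_esc = √(2μ/r) = √2 × v_c = 10010 m/s.
Δv = v_esc − v_c = 2932 m/s.

Δv ≈ 2930 m/s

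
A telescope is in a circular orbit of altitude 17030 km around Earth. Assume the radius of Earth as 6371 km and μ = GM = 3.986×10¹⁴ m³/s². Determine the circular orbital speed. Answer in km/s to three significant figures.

r = 6371 + 17030 = 23401 km = 2.3401×10⁷ m.
For a circular orbit v = √(μ/r) = √(3.986×10¹⁴ / 2.340×10⁷) = √(1.703×10⁷) = 4127 m/s.
That is 4.127 km/s.

v ≈ 4.13 km/s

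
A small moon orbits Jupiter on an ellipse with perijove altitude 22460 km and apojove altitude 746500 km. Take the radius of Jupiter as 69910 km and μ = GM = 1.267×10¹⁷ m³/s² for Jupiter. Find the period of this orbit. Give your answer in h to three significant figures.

r_p = 69910 + 22460 = 92370 km = 9.2370×10⁷ m.
r_a = 69910 + 746500 = 816410 km = 8.1641×10⁸ m.
Semi-major axis a = (r_p + r_a)/2 = (92370 + 8.1641×10⁵)/2 = 4.5439×10⁵ km = 4.544×10⁸ m.
By Kepler's third law T = 2π√(a³/μ) = 2π × 2.721×10⁴ = 1.710×10⁵ s.
= 47.49 h.

T ≈ 47.5 h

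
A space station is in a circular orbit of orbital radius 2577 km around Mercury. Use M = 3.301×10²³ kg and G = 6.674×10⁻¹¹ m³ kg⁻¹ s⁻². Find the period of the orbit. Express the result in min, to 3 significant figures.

T ≈ 92.3 min

μ = GM = 6.674×10⁻¹¹ × 3.301×10²³ = 2.203×10¹³ m³/s².
r = 2577 km = 2.577×10⁶ m.
Kepler's third law: T = 2π√(r³/μ) = 2π√((2.577×10⁶)³ / 2.203×10¹³).
r³/μ = 7.768×10⁵ s², so T = 2π × 8.814×10² = 5.538×10³ s.
Converting: 5.538×10³ s ÷ 60.00 = 92.30 min.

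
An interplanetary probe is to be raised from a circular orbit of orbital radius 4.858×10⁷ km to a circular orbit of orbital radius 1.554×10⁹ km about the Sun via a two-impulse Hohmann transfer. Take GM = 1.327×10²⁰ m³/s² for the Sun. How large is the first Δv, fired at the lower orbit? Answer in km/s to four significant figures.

Δv ≈ 20.52 km/s

r₁ = 4.858×10⁷ km = 4.858×10¹⁰ m.
r₂ = 1.554×10⁹ km = 1.554×10¹² m.
Transfer ellipse a_t = (r₁ + r₂)/2 = 8.013×10¹¹ m.
At r₁: circular v_c1 = √(μ/r₁) = 52260 m/s; transfer-perihelion v_p = √[μ(2/r₁ − 1/a_t)] = 72780 m/s.
Δv₁ = v_p − v_c1 = 20520 m/s.
= 20.52 km/s.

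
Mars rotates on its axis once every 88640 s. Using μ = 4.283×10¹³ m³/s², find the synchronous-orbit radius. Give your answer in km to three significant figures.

A synchronous orbit has period T, so by Kepler's third law a = (μT²/4π²)^(1/3).
μT²/4π² = 4.283×10¹³ × (8.864×10⁴)² / 39.48 = 8.524×10²¹ m³.
a = 2.043×10⁷ m = 20428 km.

r_sync ≈ 20400 km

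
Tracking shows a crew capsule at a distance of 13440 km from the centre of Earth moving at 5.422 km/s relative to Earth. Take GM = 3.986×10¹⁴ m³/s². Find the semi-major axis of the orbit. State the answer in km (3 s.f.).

r = 1.344×10⁷ m.
Specific orbital energy ε = v²/2 − μ/r = (5422)²/2 − 3.986×10¹⁴/1.344×10⁷ = -1.496×10⁷ J/kg.
Since ε = −μ/(2a), a = −μ/(2ε) = 1.332×10⁷ m = 13323 km.

a ≈ 13300 km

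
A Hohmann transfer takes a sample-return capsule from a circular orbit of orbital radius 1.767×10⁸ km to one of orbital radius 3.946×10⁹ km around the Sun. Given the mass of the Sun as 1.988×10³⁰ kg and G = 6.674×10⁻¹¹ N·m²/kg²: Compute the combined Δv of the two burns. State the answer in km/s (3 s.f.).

μ = GM = 6.674×10⁻¹¹ × 1.988×10³⁰ = 1.327×10²⁰ m³/s².
r₁ = 1.767×10⁸ km = 1.767×10¹¹ m.
r₂ = 3.946×10⁹ km = 3.946×10¹² m.
Transfer ellipse a_t = (r₁ + r₂)/2 = 2.061×10¹² m.
At r₁: circular v_c1 = √(μ/r₁) = 27400 m/s; transfer-perihelion v_p = √[μ(2/r₁ − 1/a_t)] = 37910 m/s.
Δv₁ = v_p − v_c1 = 10510 m/s.
At r₂: circular v_c2 = √(μ/r₂) = 5799 m/s; transfer-aphelion v_a = √[μ(2/r₂ − 1/a_t)] = 1698 m/s.
Δv₂ = v_c2 − v_a = 4101 m/s.
Total Δv = Δv₁ + Δv₂ = 14610 m/s = 14.61 km/s.

Δv_total ≈ 14.6 km/s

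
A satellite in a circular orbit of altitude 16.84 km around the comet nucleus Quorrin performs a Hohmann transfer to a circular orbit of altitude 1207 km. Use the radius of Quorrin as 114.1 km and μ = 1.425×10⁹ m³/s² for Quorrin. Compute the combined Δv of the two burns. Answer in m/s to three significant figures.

r₁ = 114.1 + 16.84 = 130.94 km = 1.3094×10⁵ m.
r₂ = 114.1 + 1207 = 1321.1 km = 1.3211×10⁶ m.
Transfer ellipse a_t = (r₁ + r₂)/2 = 7.260×10⁵ m.
At r₁: circular v_c1 = √(μ/r₁) = 104.3 m/s; transfer-periapsis v_p = √[μ(2/r₁ − 1/a_t)] = 140.7 m/s.
Δv₁ = v_p − v_c1 = 36.40 m/s.
At r₂: circular v_c2 = √(μ/r₂) = 32.84 m/s; transfer-apoapsis v_a = √[μ(2/r₂ − 1/a_t)] = 13.95 m/s.
Δv₂ = v_c2 − v_a = 18.90 m/s.
Total Δv = Δv₁ + Δv₂ = 55.30 m/s.

Δv_total ≈ 55.3 m/s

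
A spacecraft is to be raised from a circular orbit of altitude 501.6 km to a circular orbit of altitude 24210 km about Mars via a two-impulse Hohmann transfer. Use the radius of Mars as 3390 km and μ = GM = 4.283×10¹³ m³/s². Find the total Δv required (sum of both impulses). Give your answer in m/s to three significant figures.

r₁ = 3390 + 501.6 = 3891.6 km = 3.8916×10⁶ m.
r₂ = 3390 + 24210 = 27600 km = 2.7600×10⁷ m.
Transfer ellipse a_t = (r₁ + r₂)/2 = 1.575×10⁷ m.
At r₁: circular v_c1 = √(μ/r₁) = 3317 m/s; transfer-periapsis v_p = √[μ(2/r₁ − 1/a_t)] = 4392 m/s.
Δv₁ = v_p − v_c1 = 1075 m/s.
At r₂: circular v_c2 = √(μ/r₂) = 1246 m/s; transfer-apoapsis v_a = √[μ(2/r₂ − 1/a_t)] = 619.3 m/s.
Δv₂ = v_c2 − v_a = 626.4 m/s.
Total Δv = Δv₁ + Δv₂ = 1701 m/s.

Δv_total ≈ 1700 m/s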